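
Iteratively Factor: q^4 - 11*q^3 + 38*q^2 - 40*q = (q - 2)*(q^3 - 9*q^2 + 20*q) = (q - 4)*(q - 2)*(q^2 - 5*q) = (q - 5)*(q - 4)*(q - 2)*(q)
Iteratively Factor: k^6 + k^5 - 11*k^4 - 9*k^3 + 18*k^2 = (k - 3)*(k^5 + 4*k^4 + k^3 - 6*k^2) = k*(k - 3)*(k^4 + 4*k^3 + k^2 - 6*k) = k*(k - 3)*(k - 1)*(k^3 + 5*k^2 + 6*k) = k*(k - 3)*(k - 1)*(k + 2)*(k^2 + 3*k) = k^2*(k - 3)*(k - 1)*(k + 2)*(k + 3)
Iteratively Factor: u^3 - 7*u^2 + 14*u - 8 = (u - 2)*(u^2 - 5*u + 4) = (u - 4)*(u - 2)*(u - 1)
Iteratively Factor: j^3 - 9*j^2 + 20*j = (j)*(j^2 - 9*j + 20) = j*(j - 4)*(j - 5)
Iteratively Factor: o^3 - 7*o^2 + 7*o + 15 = (o - 3)*(o^2 - 4*o - 5) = (o - 5)*(o - 3)*(o + 1)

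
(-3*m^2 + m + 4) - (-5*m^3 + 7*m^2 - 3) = 5*m^3 - 10*m^2 + m + 7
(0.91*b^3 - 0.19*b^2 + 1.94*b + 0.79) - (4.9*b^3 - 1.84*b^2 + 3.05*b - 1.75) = -3.99*b^3 + 1.65*b^2 - 1.11*b + 2.54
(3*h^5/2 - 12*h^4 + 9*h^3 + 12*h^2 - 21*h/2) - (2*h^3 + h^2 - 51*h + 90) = 3*h^5/2 - 12*h^4 + 7*h^3 + 11*h^2 + 81*h/2 - 90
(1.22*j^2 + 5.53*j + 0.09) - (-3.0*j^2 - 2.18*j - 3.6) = 4.22*j^2 + 7.71*j + 3.69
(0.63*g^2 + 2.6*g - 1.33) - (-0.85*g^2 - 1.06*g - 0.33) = 1.48*g^2 + 3.66*g - 1.0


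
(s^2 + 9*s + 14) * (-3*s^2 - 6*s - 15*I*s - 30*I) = -3*s^4 - 33*s^3 - 15*I*s^3 - 96*s^2 - 165*I*s^2 - 84*s - 480*I*s - 420*I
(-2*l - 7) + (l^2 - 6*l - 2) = l^2 - 8*l - 9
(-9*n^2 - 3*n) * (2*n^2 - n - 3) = -18*n^4 + 3*n^3 + 30*n^2 + 9*n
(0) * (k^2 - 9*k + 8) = 0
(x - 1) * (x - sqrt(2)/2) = x^2 - x - sqrt(2)*x/2 + sqrt(2)/2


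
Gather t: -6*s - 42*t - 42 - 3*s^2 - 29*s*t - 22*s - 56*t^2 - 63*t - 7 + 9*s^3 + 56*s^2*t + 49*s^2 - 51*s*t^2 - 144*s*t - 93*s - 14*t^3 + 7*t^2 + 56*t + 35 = 9*s^3 + 46*s^2 - 121*s - 14*t^3 + t^2*(-51*s - 49) + t*(56*s^2 - 173*s - 49) - 14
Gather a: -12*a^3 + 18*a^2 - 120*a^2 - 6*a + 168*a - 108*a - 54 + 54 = -12*a^3 - 102*a^2 + 54*a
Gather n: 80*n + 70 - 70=80*n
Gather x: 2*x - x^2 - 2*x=-x^2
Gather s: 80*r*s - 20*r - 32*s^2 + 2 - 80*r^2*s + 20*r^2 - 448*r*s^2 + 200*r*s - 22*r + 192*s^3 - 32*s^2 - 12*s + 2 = 20*r^2 - 42*r + 192*s^3 + s^2*(-448*r - 64) + s*(-80*r^2 + 280*r - 12) + 4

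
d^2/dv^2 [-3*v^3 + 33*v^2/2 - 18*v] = 33 - 18*v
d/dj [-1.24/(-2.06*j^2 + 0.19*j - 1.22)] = (0.2356 - 5.1088*j)/(2.06*j^2 - 0.19*j + 1.22)^2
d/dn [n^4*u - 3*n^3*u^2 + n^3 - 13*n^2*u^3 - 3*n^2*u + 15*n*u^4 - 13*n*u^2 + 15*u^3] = 4*n^3*u - 9*n^2*u^2 + 3*n^2 - 26*n*u^3 - 6*n*u + 15*u^4 - 13*u^2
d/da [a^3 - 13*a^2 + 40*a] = 3*a^2 - 26*a + 40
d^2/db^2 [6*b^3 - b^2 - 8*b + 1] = 36*b - 2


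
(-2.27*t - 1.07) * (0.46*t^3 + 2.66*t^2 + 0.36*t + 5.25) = -1.0442*t^4 - 6.5304*t^3 - 3.6634*t^2 - 12.3027*t - 5.6175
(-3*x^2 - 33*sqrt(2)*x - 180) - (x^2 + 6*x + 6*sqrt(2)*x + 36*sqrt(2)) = -4*x^2 - 39*sqrt(2)*x - 6*x - 180 - 36*sqrt(2)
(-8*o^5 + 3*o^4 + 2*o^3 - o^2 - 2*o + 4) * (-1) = 8*o^5 - 3*o^4 - 2*o^3 + o^2 + 2*o - 4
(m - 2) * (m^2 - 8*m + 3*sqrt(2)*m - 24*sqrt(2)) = m^3 - 10*m^2 + 3*sqrt(2)*m^2 - 30*sqrt(2)*m + 16*m + 48*sqrt(2)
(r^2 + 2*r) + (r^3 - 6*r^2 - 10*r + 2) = r^3 - 5*r^2 - 8*r + 2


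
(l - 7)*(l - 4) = l^2 - 11*l + 28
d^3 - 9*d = d*(d - 3)*(d + 3)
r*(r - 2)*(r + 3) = r^3 + r^2 - 6*r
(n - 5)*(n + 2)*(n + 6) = n^3 + 3*n^2 - 28*n - 60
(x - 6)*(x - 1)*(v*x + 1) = v*x^3 - 7*v*x^2 + 6*v*x + x^2 - 7*x + 6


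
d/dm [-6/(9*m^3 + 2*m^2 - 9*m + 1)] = 6*(27*m^2 + 4*m - 9)/(9*m^3 + 2*m^2 - 9*m + 1)^2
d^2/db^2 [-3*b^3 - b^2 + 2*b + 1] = -18*b - 2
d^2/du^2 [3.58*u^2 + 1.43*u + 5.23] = 7.16000000000000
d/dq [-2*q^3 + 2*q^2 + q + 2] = -6*q^2 + 4*q + 1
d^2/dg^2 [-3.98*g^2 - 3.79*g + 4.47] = -7.96000000000000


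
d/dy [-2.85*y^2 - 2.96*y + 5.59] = -5.7*y - 2.96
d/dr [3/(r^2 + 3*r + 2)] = 3*(-2*r - 3)/(r^2 + 3*r + 2)^2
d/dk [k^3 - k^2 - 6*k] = 3*k^2 - 2*k - 6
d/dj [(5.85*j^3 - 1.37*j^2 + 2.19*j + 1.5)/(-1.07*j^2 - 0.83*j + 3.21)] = (-6.2595*j^4 - 9.711*j^3 + 59.8159*j^2 - 5.5854*j + 8.2749)/(1.1449*j^4 + 1.7762*j^3 - 6.1805*j^2 - 5.3286*j + 10.3041)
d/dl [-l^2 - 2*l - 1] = -2*l - 2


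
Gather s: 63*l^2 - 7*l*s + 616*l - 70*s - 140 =63*l^2 + 616*l + s*(-7*l - 70) - 140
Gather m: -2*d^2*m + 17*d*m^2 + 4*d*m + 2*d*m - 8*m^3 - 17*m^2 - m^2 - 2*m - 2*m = -8*m^3 + m^2*(17*d - 18) + m*(-2*d^2 + 6*d - 4)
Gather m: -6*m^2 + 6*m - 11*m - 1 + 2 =-6*m^2 - 5*m + 1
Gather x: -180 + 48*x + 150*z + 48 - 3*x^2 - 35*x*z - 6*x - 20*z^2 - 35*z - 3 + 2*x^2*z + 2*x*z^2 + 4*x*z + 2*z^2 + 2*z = x^2*(2*z - 3) + x*(2*z^2 - 31*z + 42) - 18*z^2 + 117*z - 135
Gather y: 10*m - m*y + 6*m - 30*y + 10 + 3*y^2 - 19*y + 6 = 16*m + 3*y^2 + y*(-m - 49) + 16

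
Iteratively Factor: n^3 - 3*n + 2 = (n - 1)*(n^2 + n - 2) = (n - 1)^2*(n + 2)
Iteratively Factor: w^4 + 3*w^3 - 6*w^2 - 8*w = (w - 2)*(w^3 + 5*w^2 + 4*w) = w*(w - 2)*(w^2 + 5*w + 4) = w*(w - 2)*(w + 1)*(w + 4)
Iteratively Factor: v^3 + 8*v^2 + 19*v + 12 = (v + 3)*(v^2 + 5*v + 4) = (v + 1)*(v + 3)*(v + 4)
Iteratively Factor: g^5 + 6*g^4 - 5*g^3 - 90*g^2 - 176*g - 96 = (g - 4)*(g^4 + 10*g^3 + 35*g^2 + 50*g + 24) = (g - 4)*(g + 3)*(g^3 + 7*g^2 + 14*g + 8) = (g - 4)*(g + 2)*(g + 3)*(g^2 + 5*g + 4) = (g - 4)*(g + 1)*(g + 2)*(g + 3)*(g + 4)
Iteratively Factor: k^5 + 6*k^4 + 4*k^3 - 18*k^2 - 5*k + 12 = (k + 3)*(k^4 + 3*k^3 - 5*k^2 - 3*k + 4) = (k - 1)*(k + 3)*(k^3 + 4*k^2 - k - 4) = (k - 1)^2*(k + 3)*(k^2 + 5*k + 4) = (k - 1)^2*(k + 1)*(k + 3)*(k + 4)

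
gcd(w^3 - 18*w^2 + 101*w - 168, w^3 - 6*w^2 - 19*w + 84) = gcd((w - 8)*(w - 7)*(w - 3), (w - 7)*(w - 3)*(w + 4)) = w^2 - 10*w + 21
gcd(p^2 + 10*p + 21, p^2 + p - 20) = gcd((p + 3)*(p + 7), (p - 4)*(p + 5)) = 1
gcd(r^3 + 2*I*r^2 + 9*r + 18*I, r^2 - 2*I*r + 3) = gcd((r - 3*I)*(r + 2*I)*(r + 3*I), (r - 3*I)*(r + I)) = r - 3*I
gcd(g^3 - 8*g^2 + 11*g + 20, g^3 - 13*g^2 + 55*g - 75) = g - 5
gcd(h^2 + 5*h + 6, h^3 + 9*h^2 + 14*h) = h + 2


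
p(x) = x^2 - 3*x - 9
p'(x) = 2*x - 3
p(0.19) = -9.53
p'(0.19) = -2.62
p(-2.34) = 3.50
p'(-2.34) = -7.68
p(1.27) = -11.20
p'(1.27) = -0.46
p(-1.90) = 0.31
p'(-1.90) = -6.80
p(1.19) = -11.15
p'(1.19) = -0.62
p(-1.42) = -2.72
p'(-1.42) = -5.84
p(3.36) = -7.79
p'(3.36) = 3.72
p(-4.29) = 22.27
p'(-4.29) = -11.58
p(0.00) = -9.00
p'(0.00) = -3.00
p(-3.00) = 9.00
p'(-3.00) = -9.00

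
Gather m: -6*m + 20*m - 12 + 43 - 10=14*m + 21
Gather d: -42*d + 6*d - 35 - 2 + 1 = -36*d - 36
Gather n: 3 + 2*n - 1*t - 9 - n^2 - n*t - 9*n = -n^2 + n*(-t - 7) - t - 6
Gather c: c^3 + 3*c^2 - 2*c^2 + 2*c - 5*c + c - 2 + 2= c^3 + c^2 - 2*c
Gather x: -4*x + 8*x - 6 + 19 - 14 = 4*x - 1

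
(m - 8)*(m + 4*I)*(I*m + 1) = I*m^3 - 3*m^2 - 8*I*m^2 + 24*m + 4*I*m - 32*I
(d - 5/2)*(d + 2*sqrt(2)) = d^2 - 5*d/2 + 2*sqrt(2)*d - 5*sqrt(2)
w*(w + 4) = w^2 + 4*w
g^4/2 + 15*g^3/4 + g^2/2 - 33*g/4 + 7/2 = (g/2 + 1)*(g - 1)*(g - 1/2)*(g + 7)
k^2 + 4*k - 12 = (k - 2)*(k + 6)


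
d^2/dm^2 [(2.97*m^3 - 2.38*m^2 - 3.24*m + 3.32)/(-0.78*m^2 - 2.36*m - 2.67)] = (7.105427357601e-15*m^4 - 25.532556*m^3 - 154.14624*m^2 - 204.191478*m - 30.051892)/(0.474552*m^6 + 4.307472*m^5 + 17.906148*m^4 + 42.633872*m^3 + 61.294122*m^2 + 50.472612*m + 19.034163)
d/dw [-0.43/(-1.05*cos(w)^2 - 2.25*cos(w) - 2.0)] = (0.903*cos(w) + 0.9675)*sin(w)/(1.05*cos(w)^2 + 2.25*cos(w) + 2.0)^2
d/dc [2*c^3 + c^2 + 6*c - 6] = 6*c^2 + 2*c + 6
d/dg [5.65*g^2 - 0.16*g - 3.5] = 11.3*g - 0.16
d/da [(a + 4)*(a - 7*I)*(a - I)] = 3*a^2 + a*(8 - 16*I) - 7 - 32*I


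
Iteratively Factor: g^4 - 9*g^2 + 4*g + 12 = (g - 2)*(g^3 + 2*g^2 - 5*g - 6) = (g - 2)^2*(g^2 + 4*g + 3) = (g - 2)^2*(g + 1)*(g + 3)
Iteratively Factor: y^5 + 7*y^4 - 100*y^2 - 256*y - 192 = (y - 4)*(y^4 + 11*y^3 + 44*y^2 + 76*y + 48) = (y - 4)*(y + 3)*(y^3 + 8*y^2 + 20*y + 16) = (y - 4)*(y + 3)*(y + 4)*(y^2 + 4*y + 4) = (y - 4)*(y + 2)*(y + 3)*(y + 4)*(y + 2)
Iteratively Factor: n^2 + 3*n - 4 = (n - 1)*(n + 4)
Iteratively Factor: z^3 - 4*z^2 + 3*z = (z)*(z^2 - 4*z + 3) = z*(z - 1)*(z - 3)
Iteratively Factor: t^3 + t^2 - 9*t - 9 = (t + 3)*(t^2 - 2*t - 3) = (t - 3)*(t + 3)*(t + 1)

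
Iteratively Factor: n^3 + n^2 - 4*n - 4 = (n - 2)*(n^2 + 3*n + 2) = (n - 2)*(n + 2)*(n + 1)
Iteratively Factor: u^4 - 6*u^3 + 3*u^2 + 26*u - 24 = (u - 1)*(u^3 - 5*u^2 - 2*u + 24) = (u - 4)*(u - 1)*(u^2 - u - 6) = (u - 4)*(u - 3)*(u - 1)*(u + 2)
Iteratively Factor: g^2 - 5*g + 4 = (g - 4)*(g - 1)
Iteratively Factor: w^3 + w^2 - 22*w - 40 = (w - 5)*(w^2 + 6*w + 8) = (w - 5)*(w + 4)*(w + 2)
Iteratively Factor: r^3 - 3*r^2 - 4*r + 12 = (r - 2)*(r^2 - r - 6) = (r - 3)*(r - 2)*(r + 2)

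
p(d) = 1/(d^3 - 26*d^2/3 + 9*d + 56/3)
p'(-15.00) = 0.00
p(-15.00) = 0.00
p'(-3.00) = -0.00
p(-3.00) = -0.00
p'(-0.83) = -1.17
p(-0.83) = 0.21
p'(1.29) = 0.03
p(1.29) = 0.06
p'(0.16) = -0.02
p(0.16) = 0.05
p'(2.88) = 1.38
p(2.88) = -0.29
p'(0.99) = 0.01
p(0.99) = 0.05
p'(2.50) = 2.26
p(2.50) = 0.38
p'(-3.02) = -0.01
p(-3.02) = -0.01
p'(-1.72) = -0.06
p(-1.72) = -0.04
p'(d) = (-3*d^2 + 52*d/3 - 9)/(d^3 - 26*d^2/3 + 9*d + 56/3)^2 = 3*(-9*d^2 + 52*d - 27)/(3*d^3 - 26*d^2 + 27*d + 56)^2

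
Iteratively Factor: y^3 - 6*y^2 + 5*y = (y)*(y^2 - 6*y + 5) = y*(y - 5)*(y - 1)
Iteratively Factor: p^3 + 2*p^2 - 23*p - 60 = (p + 3)*(p^2 - p - 20) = (p + 3)*(p + 4)*(p - 5)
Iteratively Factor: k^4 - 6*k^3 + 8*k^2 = (k - 2)*(k^3 - 4*k^2) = (k - 4)*(k - 2)*(k^2) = k*(k - 4)*(k - 2)*(k)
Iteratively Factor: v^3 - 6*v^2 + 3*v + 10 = (v - 5)*(v^2 - v - 2) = (v - 5)*(v + 1)*(v - 2)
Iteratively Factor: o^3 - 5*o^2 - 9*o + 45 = (o + 3)*(o^2 - 8*o + 15) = (o - 3)*(o + 3)*(o - 5)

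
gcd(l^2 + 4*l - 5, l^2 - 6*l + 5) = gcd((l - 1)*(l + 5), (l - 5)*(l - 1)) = l - 1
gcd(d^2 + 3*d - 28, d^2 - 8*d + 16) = d - 4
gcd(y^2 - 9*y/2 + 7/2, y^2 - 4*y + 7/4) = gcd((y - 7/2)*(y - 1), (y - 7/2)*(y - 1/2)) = y - 7/2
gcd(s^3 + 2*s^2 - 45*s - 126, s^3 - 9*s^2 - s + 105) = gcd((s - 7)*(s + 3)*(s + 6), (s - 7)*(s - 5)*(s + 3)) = s^2 - 4*s - 21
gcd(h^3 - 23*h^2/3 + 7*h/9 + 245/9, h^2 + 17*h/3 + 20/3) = h + 5/3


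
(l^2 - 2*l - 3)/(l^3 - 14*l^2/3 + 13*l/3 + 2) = 3*(l + 1)/(3*l^2 - 5*l - 2)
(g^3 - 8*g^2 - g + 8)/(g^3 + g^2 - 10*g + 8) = (g^2 - 7*g - 8)/(g^2 + 2*g - 8)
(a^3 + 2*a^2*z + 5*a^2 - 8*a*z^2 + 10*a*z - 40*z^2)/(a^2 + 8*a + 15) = (a^2 + 2*a*z - 8*z^2)/(a + 3)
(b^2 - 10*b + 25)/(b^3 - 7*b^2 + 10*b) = (b - 5)/(b*(b - 2))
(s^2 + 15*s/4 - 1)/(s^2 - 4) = (s^2 + 15*s/4 - 1)/(s^2 - 4)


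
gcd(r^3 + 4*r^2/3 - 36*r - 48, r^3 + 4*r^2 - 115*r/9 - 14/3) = r + 6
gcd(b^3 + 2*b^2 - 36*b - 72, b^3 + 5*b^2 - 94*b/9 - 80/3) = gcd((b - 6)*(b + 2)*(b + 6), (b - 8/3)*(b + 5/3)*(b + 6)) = b + 6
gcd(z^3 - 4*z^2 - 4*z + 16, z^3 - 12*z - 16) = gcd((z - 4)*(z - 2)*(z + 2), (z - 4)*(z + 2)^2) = z^2 - 2*z - 8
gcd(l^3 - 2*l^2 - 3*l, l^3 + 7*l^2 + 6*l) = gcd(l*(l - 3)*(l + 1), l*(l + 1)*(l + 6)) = l^2 + l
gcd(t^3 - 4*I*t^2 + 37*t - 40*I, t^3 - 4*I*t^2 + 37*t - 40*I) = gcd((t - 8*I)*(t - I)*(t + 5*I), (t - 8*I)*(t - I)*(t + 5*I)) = t^3 - 4*I*t^2 + 37*t - 40*I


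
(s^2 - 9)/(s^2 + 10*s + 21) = (s - 3)/(s + 7)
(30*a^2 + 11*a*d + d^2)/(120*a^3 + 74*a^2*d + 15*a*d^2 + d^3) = 1/(4*a + d)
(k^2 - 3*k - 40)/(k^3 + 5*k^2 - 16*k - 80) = (k - 8)/(k^2 - 16)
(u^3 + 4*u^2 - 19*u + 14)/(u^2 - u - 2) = (u^2 + 6*u - 7)/(u + 1)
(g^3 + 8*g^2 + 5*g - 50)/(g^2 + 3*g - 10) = g + 5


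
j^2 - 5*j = j*(j - 5)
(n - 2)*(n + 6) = n^2 + 4*n - 12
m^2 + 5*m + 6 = (m + 2)*(m + 3)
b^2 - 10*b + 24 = (b - 6)*(b - 4)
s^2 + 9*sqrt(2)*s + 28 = (s + 2*sqrt(2))*(s + 7*sqrt(2))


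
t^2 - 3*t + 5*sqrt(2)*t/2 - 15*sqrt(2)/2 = (t - 3)*(t + 5*sqrt(2)/2)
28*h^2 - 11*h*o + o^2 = (-7*h + o)*(-4*h + o)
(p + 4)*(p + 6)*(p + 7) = p^3 + 17*p^2 + 94*p + 168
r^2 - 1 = (r - 1)*(r + 1)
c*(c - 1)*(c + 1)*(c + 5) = c^4 + 5*c^3 - c^2 - 5*c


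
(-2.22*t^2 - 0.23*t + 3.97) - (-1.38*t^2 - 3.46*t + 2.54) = -0.84*t^2 + 3.23*t + 1.43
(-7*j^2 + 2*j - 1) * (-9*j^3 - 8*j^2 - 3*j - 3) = 63*j^5 + 38*j^4 + 14*j^3 + 23*j^2 - 3*j + 3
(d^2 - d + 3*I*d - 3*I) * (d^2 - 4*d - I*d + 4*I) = d^4 - 5*d^3 + 2*I*d^3 + 7*d^2 - 10*I*d^2 - 15*d + 8*I*d + 12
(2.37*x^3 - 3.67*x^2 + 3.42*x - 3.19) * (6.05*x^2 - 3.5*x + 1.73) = 14.3385*x^5 - 30.4985*x^4 + 37.6361*x^3 - 37.6186*x^2 + 17.0816*x - 5.5187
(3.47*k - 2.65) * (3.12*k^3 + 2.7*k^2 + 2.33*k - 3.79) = 10.8264*k^4 + 1.101*k^3 + 0.9301*k^2 - 19.3258*k + 10.0435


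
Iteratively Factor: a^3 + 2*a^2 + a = (a + 1)*(a^2 + a) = a*(a + 1)*(a + 1)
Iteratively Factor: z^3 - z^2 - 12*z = (z + 3)*(z^2 - 4*z) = (z - 4)*(z + 3)*(z)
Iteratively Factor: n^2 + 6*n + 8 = (n + 4)*(n + 2)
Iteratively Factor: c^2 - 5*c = (c - 5)*(c)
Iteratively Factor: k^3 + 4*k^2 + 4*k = (k)*(k^2 + 4*k + 4) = k*(k + 2)*(k + 2)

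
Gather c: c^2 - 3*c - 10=c^2 - 3*c - 10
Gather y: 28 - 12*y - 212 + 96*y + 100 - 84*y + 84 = 0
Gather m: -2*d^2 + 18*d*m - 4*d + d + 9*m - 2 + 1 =-2*d^2 - 3*d + m*(18*d + 9) - 1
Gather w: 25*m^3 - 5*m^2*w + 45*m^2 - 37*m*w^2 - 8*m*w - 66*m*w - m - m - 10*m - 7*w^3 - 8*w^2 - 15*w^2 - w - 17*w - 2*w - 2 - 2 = 25*m^3 + 45*m^2 - 12*m - 7*w^3 + w^2*(-37*m - 23) + w*(-5*m^2 - 74*m - 20) - 4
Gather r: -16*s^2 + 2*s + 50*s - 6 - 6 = -16*s^2 + 52*s - 12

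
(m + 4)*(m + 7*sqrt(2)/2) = m^2 + 4*m + 7*sqrt(2)*m/2 + 14*sqrt(2)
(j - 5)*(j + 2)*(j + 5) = j^3 + 2*j^2 - 25*j - 50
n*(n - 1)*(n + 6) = n^3 + 5*n^2 - 6*n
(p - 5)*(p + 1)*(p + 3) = p^3 - p^2 - 17*p - 15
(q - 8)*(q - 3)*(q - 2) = q^3 - 13*q^2 + 46*q - 48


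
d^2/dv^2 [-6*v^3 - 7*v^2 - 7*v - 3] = -36*v - 14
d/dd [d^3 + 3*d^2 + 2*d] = 3*d^2 + 6*d + 2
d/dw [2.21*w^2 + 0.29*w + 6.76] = 4.42*w + 0.29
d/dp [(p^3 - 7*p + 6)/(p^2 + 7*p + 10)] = (p^4 + 14*p^3 + 37*p^2 - 12*p - 112)/(p^4 + 14*p^3 + 69*p^2 + 140*p + 100)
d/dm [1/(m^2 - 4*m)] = 2*(2 - m)/(m^2*(m - 4)^2)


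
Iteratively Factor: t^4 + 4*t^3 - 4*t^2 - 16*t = (t - 2)*(t^3 + 6*t^2 + 8*t) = t*(t - 2)*(t^2 + 6*t + 8) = t*(t - 2)*(t + 4)*(t + 2)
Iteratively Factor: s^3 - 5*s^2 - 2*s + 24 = (s - 4)*(s^2 - s - 6) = (s - 4)*(s - 3)*(s + 2)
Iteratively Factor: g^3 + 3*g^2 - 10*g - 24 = (g + 4)*(g^2 - g - 6) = (g - 3)*(g + 4)*(g + 2)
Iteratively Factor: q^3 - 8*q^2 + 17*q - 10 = (q - 1)*(q^2 - 7*q + 10) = (q - 2)*(q - 1)*(q - 5)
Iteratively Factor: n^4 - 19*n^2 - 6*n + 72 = (n - 2)*(n^3 + 2*n^2 - 15*n - 36) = (n - 2)*(n + 3)*(n^2 - n - 12) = (n - 2)*(n + 3)^2*(n - 4)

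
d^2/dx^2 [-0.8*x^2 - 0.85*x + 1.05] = -1.60000000000000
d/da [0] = 0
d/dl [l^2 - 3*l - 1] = 2*l - 3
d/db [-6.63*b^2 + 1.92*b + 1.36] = 1.92 - 13.26*b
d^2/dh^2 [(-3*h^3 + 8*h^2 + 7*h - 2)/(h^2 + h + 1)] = 2*(-h^3 - 39*h^2 - 36*h + 1)/(h^6 + 3*h^5 + 6*h^4 + 7*h^3 + 6*h^2 + 3*h + 1)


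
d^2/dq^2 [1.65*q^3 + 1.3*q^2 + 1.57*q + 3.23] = 9.9*q + 2.6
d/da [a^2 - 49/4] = 2*a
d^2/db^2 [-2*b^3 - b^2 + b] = -12*b - 2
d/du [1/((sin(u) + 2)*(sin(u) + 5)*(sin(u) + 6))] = (-26*sin(u) + 3*cos(u)^2 - 55)*cos(u)/((sin(u) + 2)^2*(sin(u) + 5)^2*(sin(u) + 6)^2)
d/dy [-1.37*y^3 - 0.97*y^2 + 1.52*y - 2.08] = -4.11*y^2 - 1.94*y + 1.52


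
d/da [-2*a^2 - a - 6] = -4*a - 1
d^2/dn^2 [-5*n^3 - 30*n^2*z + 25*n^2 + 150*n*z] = -30*n - 60*z + 50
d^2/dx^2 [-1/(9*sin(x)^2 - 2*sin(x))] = 2*(162*sin(x) - 27 - 241/sin(x) + 54/sin(x)^2 - 4/sin(x)^3)/(9*sin(x) - 2)^3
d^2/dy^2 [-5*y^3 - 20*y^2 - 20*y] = -30*y - 40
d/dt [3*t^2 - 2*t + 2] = 6*t - 2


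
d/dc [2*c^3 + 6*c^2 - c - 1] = 6*c^2 + 12*c - 1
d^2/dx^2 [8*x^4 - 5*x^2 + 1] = 96*x^2 - 10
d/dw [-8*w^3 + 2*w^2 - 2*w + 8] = -24*w^2 + 4*w - 2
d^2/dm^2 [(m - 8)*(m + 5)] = 2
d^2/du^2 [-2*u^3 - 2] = -12*u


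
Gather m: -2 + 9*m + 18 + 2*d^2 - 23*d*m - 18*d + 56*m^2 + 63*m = 2*d^2 - 18*d + 56*m^2 + m*(72 - 23*d) + 16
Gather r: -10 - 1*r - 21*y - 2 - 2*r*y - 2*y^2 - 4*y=r*(-2*y - 1) - 2*y^2 - 25*y - 12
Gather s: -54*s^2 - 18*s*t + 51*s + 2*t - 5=-54*s^2 + s*(51 - 18*t) + 2*t - 5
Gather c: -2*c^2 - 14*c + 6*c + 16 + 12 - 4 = -2*c^2 - 8*c + 24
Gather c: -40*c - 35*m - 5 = -40*c - 35*m - 5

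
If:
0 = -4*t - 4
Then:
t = -1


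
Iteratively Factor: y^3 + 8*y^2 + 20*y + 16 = (y + 2)*(y^2 + 6*y + 8) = (y + 2)*(y + 4)*(y + 2)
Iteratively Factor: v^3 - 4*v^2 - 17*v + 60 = (v - 5)*(v^2 + v - 12) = (v - 5)*(v - 3)*(v + 4)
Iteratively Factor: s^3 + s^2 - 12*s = (s + 4)*(s^2 - 3*s) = s*(s + 4)*(s - 3)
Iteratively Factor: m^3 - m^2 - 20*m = (m - 5)*(m^2 + 4*m) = m*(m - 5)*(m + 4)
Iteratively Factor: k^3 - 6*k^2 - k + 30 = (k - 5)*(k^2 - k - 6) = (k - 5)*(k + 2)*(k - 3)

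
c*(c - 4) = c^2 - 4*c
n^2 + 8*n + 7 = (n + 1)*(n + 7)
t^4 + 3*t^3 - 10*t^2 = t^2*(t - 2)*(t + 5)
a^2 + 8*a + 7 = (a + 1)*(a + 7)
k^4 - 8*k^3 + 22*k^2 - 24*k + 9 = (k - 3)^2*(k - 1)^2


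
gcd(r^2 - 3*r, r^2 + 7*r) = r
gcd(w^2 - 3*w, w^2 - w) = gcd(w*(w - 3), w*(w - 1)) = w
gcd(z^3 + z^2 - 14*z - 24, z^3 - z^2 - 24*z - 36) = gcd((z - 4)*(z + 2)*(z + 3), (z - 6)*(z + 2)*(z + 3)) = z^2 + 5*z + 6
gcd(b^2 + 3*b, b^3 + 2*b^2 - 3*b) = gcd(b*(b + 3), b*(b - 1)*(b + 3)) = b^2 + 3*b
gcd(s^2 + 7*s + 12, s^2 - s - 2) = 1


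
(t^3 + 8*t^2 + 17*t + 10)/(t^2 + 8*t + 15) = (t^2 + 3*t + 2)/(t + 3)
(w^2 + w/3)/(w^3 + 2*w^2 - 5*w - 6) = w*(3*w + 1)/(3*(w^3 + 2*w^2 - 5*w - 6))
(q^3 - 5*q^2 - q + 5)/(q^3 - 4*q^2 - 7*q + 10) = (q + 1)/(q + 2)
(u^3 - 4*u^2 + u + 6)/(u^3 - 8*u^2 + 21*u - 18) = (u + 1)/(u - 3)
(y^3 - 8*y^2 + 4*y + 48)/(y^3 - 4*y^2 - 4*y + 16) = (y - 6)/(y - 2)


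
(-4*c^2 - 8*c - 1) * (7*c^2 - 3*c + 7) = -28*c^4 - 44*c^3 - 11*c^2 - 53*c - 7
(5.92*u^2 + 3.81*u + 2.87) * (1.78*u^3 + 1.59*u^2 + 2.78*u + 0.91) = 10.5376*u^5 + 16.1946*u^4 + 27.6241*u^3 + 20.5423*u^2 + 11.4457*u + 2.6117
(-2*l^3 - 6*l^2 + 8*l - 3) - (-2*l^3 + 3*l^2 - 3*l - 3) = -9*l^2 + 11*l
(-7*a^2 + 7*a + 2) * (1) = -7*a^2 + 7*a + 2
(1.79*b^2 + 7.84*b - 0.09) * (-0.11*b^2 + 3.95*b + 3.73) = -0.1969*b^4 + 6.2081*b^3 + 37.6546*b^2 + 28.8877*b - 0.3357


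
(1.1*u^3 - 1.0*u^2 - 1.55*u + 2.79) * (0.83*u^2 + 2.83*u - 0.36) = 0.913*u^5 + 2.283*u^4 - 4.5125*u^3 - 1.7108*u^2 + 8.4537*u - 1.0044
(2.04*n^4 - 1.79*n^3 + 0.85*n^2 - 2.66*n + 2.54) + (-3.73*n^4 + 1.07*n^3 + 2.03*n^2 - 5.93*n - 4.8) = -1.69*n^4 - 0.72*n^3 + 2.88*n^2 - 8.59*n - 2.26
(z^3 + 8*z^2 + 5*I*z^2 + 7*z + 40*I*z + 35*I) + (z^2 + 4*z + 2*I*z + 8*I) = z^3 + 9*z^2 + 5*I*z^2 + 11*z + 42*I*z + 43*I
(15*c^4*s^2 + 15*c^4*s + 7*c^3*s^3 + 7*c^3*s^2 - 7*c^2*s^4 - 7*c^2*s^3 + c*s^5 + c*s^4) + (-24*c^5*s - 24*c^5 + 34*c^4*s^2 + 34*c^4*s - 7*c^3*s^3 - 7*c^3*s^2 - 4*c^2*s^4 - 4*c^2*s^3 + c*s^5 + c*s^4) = -24*c^5*s - 24*c^5 + 49*c^4*s^2 + 49*c^4*s - 11*c^2*s^4 - 11*c^2*s^3 + 2*c*s^5 + 2*c*s^4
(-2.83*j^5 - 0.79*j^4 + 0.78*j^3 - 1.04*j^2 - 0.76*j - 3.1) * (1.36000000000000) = -3.8488*j^5 - 1.0744*j^4 + 1.0608*j^3 - 1.4144*j^2 - 1.0336*j - 4.216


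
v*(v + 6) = v^2 + 6*v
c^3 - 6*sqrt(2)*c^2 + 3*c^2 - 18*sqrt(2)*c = c*(c + 3)*(c - 6*sqrt(2))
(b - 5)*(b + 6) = b^2 + b - 30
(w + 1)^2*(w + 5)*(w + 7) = w^4 + 14*w^3 + 60*w^2 + 82*w + 35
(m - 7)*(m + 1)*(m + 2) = m^3 - 4*m^2 - 19*m - 14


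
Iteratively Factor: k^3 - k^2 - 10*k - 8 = (k + 2)*(k^2 - 3*k - 4) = (k - 4)*(k + 2)*(k + 1)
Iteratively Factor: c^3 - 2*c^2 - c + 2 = (c - 2)*(c^2 - 1) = (c - 2)*(c + 1)*(c - 1)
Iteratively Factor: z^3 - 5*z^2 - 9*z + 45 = (z + 3)*(z^2 - 8*z + 15) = (z - 5)*(z + 3)*(z - 3)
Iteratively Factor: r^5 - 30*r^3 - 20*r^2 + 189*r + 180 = (r + 4)*(r^4 - 4*r^3 - 14*r^2 + 36*r + 45) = (r - 5)*(r + 4)*(r^3 + r^2 - 9*r - 9) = (r - 5)*(r + 3)*(r + 4)*(r^2 - 2*r - 3) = (r - 5)*(r + 1)*(r + 3)*(r + 4)*(r - 3)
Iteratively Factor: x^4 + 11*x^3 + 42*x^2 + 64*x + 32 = (x + 2)*(x^3 + 9*x^2 + 24*x + 16) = (x + 2)*(x + 4)*(x^2 + 5*x + 4) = (x + 2)*(x + 4)^2*(x + 1)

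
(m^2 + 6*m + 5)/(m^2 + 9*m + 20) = (m + 1)/(m + 4)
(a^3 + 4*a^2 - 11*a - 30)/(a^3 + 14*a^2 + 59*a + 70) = (a - 3)/(a + 7)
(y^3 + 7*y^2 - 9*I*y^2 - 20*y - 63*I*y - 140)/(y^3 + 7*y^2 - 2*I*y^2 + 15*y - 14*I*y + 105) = (y - 4*I)/(y + 3*I)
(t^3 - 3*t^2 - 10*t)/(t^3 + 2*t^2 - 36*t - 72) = t*(t - 5)/(t^2 - 36)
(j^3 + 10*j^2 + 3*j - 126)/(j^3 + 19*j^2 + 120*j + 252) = (j - 3)/(j + 6)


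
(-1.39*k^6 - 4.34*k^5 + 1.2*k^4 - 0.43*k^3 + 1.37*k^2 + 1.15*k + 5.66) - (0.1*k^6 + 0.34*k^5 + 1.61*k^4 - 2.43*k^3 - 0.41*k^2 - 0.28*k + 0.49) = -1.49*k^6 - 4.68*k^5 - 0.41*k^4 + 2.0*k^3 + 1.78*k^2 + 1.43*k + 5.17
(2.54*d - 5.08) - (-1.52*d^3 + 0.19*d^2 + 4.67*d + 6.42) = 1.52*d^3 - 0.19*d^2 - 2.13*d - 11.5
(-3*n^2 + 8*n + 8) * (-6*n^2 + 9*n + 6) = 18*n^4 - 75*n^3 + 6*n^2 + 120*n + 48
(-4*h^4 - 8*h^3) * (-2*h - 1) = 8*h^5 + 20*h^4 + 8*h^3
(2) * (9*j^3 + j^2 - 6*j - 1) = 18*j^3 + 2*j^2 - 12*j - 2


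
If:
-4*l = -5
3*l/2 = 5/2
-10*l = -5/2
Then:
No Solution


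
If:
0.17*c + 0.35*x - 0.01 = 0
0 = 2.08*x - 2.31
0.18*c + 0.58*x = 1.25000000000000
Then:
No Solution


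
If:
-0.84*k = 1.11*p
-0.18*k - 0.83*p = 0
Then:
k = 0.00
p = 0.00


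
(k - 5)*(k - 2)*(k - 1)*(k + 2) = k^4 - 6*k^3 + k^2 + 24*k - 20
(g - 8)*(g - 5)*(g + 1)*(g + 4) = g^4 - 8*g^3 - 21*g^2 + 148*g + 160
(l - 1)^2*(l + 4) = l^3 + 2*l^2 - 7*l + 4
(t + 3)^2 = t^2 + 6*t + 9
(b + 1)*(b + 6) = b^2 + 7*b + 6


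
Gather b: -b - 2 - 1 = -b - 3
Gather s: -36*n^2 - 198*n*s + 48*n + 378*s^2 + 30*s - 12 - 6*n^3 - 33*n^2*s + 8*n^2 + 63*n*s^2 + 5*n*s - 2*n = -6*n^3 - 28*n^2 + 46*n + s^2*(63*n + 378) + s*(-33*n^2 - 193*n + 30) - 12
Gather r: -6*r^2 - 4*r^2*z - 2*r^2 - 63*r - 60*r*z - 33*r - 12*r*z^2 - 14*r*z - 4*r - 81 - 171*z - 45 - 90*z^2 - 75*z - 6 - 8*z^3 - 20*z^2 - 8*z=r^2*(-4*z - 8) + r*(-12*z^2 - 74*z - 100) - 8*z^3 - 110*z^2 - 254*z - 132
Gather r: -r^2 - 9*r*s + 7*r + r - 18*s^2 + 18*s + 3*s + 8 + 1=-r^2 + r*(8 - 9*s) - 18*s^2 + 21*s + 9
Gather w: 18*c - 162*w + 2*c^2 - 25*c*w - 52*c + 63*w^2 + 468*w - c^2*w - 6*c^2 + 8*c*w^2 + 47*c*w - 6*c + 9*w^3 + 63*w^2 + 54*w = -4*c^2 - 40*c + 9*w^3 + w^2*(8*c + 126) + w*(-c^2 + 22*c + 360)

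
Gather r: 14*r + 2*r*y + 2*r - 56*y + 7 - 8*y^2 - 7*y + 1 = r*(2*y + 16) - 8*y^2 - 63*y + 8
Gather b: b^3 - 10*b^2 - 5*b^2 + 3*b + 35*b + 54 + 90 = b^3 - 15*b^2 + 38*b + 144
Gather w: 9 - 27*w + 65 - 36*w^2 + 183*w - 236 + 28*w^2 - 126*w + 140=-8*w^2 + 30*w - 22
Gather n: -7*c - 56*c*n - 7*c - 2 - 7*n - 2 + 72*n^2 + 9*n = -14*c + 72*n^2 + n*(2 - 56*c) - 4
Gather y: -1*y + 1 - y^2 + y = 1 - y^2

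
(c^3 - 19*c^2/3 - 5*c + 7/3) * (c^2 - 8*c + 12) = c^5 - 43*c^4/3 + 173*c^3/3 - 101*c^2/3 - 236*c/3 + 28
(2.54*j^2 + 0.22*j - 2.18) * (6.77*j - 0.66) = 17.1958*j^3 - 0.187*j^2 - 14.9038*j + 1.4388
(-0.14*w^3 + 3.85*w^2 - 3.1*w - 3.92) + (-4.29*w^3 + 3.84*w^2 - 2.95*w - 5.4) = -4.43*w^3 + 7.69*w^2 - 6.05*w - 9.32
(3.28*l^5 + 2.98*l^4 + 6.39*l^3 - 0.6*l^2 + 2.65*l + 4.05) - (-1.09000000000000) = 3.28*l^5 + 2.98*l^4 + 6.39*l^3 - 0.6*l^2 + 2.65*l + 5.14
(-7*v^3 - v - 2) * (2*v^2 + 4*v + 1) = -14*v^5 - 28*v^4 - 9*v^3 - 8*v^2 - 9*v - 2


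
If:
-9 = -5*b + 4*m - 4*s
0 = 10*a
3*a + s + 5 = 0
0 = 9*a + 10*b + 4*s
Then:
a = 0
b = 2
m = -19/4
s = -5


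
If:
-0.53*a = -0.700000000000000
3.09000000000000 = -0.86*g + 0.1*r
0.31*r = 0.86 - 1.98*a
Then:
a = 1.32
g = -4.25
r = -5.66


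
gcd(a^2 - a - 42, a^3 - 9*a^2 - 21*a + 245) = a - 7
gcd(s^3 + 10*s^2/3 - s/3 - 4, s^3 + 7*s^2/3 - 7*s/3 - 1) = s^2 + 2*s - 3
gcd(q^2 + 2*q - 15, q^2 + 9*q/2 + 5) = 1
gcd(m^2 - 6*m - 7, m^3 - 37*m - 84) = m - 7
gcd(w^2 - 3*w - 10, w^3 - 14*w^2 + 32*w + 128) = w + 2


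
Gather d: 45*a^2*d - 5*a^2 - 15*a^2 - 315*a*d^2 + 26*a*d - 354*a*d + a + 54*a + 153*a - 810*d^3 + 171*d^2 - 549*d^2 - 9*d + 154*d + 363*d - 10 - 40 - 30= -20*a^2 + 208*a - 810*d^3 + d^2*(-315*a - 378) + d*(45*a^2 - 328*a + 508) - 80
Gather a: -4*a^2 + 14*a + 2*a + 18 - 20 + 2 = -4*a^2 + 16*a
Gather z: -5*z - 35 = -5*z - 35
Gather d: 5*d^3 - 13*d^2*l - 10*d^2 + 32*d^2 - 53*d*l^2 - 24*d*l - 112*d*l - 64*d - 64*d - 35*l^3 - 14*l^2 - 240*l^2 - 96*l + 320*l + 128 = 5*d^3 + d^2*(22 - 13*l) + d*(-53*l^2 - 136*l - 128) - 35*l^3 - 254*l^2 + 224*l + 128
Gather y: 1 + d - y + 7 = d - y + 8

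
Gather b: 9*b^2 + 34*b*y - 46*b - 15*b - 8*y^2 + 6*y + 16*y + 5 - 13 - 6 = 9*b^2 + b*(34*y - 61) - 8*y^2 + 22*y - 14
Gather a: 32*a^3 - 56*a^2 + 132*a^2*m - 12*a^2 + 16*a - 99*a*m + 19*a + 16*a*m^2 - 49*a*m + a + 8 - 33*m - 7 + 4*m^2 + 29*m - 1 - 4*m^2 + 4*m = 32*a^3 + a^2*(132*m - 68) + a*(16*m^2 - 148*m + 36)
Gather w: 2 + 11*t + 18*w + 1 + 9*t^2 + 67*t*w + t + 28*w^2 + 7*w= 9*t^2 + 12*t + 28*w^2 + w*(67*t + 25) + 3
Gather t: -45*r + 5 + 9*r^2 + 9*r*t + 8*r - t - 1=9*r^2 - 37*r + t*(9*r - 1) + 4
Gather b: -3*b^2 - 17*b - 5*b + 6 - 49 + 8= -3*b^2 - 22*b - 35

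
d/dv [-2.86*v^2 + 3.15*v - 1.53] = 3.15 - 5.72*v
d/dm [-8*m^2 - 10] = -16*m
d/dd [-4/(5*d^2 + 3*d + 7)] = 4*(10*d + 3)/(5*d^2 + 3*d + 7)^2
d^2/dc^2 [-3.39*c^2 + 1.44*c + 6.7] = -6.78000000000000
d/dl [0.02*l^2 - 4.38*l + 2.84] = 0.04*l - 4.38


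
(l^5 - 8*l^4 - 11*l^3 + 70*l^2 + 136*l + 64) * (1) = l^5 - 8*l^4 - 11*l^3 + 70*l^2 + 136*l + 64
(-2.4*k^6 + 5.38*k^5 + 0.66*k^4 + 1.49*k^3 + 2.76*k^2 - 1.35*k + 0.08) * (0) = 0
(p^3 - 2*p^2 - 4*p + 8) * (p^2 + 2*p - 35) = p^5 - 43*p^3 + 70*p^2 + 156*p - 280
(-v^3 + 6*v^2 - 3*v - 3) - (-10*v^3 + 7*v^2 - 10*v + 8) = 9*v^3 - v^2 + 7*v - 11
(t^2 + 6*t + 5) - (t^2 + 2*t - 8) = 4*t + 13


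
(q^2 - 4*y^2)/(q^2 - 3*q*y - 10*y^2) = (-q + 2*y)/(-q + 5*y)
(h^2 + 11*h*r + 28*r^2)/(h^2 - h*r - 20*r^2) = (-h - 7*r)/(-h + 5*r)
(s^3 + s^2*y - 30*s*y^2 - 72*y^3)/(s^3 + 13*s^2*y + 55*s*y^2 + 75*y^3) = (s^2 - 2*s*y - 24*y^2)/(s^2 + 10*s*y + 25*y^2)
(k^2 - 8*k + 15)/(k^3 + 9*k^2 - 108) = (k - 5)/(k^2 + 12*k + 36)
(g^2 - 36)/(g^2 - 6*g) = (g + 6)/g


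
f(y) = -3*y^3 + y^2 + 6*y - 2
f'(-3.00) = -81.00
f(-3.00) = 70.00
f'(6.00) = -306.00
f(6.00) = -578.00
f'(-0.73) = -0.26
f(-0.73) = -4.68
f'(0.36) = 5.55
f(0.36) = 0.15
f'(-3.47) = -109.31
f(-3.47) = 114.57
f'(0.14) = 6.10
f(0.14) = -1.15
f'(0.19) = 6.06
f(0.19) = -0.84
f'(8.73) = -662.46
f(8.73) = -1869.42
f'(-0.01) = 5.98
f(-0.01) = -2.06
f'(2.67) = -52.82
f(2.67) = -35.95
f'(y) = -9*y^2 + 2*y + 6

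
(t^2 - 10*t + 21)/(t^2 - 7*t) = (t - 3)/t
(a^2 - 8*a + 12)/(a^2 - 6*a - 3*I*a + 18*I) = (a - 2)/(a - 3*I)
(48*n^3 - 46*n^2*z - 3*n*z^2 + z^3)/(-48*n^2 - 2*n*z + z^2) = -n + z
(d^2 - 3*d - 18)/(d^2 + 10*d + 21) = (d - 6)/(d + 7)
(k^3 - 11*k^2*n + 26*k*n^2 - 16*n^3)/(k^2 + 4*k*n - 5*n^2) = (k^2 - 10*k*n + 16*n^2)/(k + 5*n)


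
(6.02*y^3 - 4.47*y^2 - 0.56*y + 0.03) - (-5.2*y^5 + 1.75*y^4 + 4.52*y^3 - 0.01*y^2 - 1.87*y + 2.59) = 5.2*y^5 - 1.75*y^4 + 1.5*y^3 - 4.46*y^2 + 1.31*y - 2.56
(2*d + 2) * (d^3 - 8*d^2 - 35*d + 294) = 2*d^4 - 14*d^3 - 86*d^2 + 518*d + 588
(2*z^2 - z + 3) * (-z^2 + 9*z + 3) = -2*z^4 + 19*z^3 - 6*z^2 + 24*z + 9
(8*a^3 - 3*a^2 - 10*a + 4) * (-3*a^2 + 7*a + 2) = -24*a^5 + 65*a^4 + 25*a^3 - 88*a^2 + 8*a + 8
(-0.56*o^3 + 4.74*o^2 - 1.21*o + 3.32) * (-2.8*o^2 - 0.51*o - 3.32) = 1.568*o^5 - 12.9864*o^4 + 2.8298*o^3 - 24.4157*o^2 + 2.324*o - 11.0224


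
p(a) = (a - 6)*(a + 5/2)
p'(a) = 2*a - 7/2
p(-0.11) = -14.60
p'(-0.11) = -3.72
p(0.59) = -16.72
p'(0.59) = -2.32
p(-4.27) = 18.18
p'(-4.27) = -12.04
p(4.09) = -12.59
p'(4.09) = 4.68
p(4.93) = -7.95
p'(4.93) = 6.36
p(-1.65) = -6.50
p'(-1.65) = -6.80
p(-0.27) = -13.98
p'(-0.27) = -4.04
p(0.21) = -15.69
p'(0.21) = -3.08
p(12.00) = 87.00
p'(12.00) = 20.50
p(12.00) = 87.00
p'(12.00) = 20.50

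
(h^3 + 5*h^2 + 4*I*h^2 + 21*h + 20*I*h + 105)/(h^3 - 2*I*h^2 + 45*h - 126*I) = (h + 5)/(h - 6*I)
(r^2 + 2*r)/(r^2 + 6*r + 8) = r/(r + 4)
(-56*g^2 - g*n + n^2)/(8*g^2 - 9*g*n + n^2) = (-7*g - n)/(g - n)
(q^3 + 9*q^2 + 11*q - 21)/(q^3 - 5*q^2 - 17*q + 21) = (q + 7)/(q - 7)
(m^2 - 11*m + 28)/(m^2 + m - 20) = (m - 7)/(m + 5)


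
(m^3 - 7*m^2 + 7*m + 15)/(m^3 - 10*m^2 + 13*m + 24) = (m - 5)/(m - 8)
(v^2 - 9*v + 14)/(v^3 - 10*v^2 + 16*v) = (v - 7)/(v*(v - 8))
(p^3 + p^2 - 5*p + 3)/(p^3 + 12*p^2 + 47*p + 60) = (p^2 - 2*p + 1)/(p^2 + 9*p + 20)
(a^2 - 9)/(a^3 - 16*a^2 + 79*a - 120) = (a + 3)/(a^2 - 13*a + 40)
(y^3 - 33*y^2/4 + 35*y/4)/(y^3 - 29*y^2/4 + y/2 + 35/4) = y/(y + 1)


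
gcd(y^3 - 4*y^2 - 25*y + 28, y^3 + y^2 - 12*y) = y + 4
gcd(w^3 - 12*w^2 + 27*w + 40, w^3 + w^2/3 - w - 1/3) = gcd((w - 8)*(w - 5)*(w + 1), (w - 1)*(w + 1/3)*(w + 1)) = w + 1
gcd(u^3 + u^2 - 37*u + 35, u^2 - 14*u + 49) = 1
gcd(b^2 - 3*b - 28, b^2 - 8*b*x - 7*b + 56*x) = b - 7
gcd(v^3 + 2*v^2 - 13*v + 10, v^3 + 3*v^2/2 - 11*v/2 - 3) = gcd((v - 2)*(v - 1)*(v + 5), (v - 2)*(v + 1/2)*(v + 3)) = v - 2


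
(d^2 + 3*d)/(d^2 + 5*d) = (d + 3)/(d + 5)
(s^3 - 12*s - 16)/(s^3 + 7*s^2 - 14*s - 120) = (s^2 + 4*s + 4)/(s^2 + 11*s + 30)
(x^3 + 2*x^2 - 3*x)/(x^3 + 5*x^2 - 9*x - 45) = x*(x - 1)/(x^2 + 2*x - 15)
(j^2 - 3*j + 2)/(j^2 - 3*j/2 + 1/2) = 2*(j - 2)/(2*j - 1)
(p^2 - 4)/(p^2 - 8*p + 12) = (p + 2)/(p - 6)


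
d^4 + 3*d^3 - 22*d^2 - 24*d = d*(d - 4)*(d + 1)*(d + 6)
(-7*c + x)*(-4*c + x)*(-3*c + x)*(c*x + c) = -84*c^4*x - 84*c^4 + 61*c^3*x^2 + 61*c^3*x - 14*c^2*x^3 - 14*c^2*x^2 + c*x^4 + c*x^3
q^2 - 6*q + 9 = (q - 3)^2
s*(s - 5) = s^2 - 5*s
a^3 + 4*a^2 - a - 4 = (a - 1)*(a + 1)*(a + 4)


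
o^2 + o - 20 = (o - 4)*(o + 5)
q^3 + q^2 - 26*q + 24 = (q - 4)*(q - 1)*(q + 6)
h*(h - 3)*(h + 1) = h^3 - 2*h^2 - 3*h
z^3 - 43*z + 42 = (z - 6)*(z - 1)*(z + 7)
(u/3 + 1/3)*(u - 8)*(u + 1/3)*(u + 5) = u^4/3 - 5*u^3/9 - 131*u^2/9 - 163*u/9 - 40/9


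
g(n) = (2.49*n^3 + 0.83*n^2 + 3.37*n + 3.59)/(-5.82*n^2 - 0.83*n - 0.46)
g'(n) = (11.64*n + 0.83)*(2.49*n^3 + 0.83*n^2 + 3.37*n + 3.59)/(-5.82*n^2 - 0.83*n - 0.46)^2 + (7.47*n^2 + 1.66*n + 3.37)/(-5.82*n^2 - 0.83*n - 0.46) = (-14.4918*n^4 - 4.1334*n^3 + 15.4883*n^2 + 41.024*n + 1.4295)/(33.8724*n^4 + 9.6612*n^3 + 6.0433*n^2 + 0.7636*n + 0.2116)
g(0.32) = -3.66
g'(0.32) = 9.08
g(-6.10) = 2.60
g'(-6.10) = -0.42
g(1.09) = -1.39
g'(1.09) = 0.57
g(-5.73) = 2.45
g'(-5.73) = -0.42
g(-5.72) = 2.44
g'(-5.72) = -0.42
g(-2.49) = 1.10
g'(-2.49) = -0.42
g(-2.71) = 1.20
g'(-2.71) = -0.41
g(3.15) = -1.65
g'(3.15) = -0.34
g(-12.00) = 5.09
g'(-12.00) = -0.42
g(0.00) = -7.80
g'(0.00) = 6.76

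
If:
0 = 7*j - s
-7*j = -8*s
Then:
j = 0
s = 0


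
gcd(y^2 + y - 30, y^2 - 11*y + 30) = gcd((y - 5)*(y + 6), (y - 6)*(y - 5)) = y - 5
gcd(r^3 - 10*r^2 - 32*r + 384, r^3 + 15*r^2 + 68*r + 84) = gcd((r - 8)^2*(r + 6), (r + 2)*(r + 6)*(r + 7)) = r + 6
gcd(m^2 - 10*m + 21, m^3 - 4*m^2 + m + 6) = m - 3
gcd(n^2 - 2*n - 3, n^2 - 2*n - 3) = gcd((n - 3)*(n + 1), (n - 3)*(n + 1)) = n^2 - 2*n - 3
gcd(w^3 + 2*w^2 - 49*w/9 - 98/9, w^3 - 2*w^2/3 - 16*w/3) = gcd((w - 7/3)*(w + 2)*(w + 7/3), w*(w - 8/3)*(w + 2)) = w + 2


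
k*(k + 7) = k^2 + 7*k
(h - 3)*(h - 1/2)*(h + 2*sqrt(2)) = h^3 - 7*h^2/2 + 2*sqrt(2)*h^2 - 7*sqrt(2)*h + 3*h/2 + 3*sqrt(2)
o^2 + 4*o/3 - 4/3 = (o - 2/3)*(o + 2)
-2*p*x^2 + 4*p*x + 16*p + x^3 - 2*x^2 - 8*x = (-2*p + x)*(x - 4)*(x + 2)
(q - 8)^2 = q^2 - 16*q + 64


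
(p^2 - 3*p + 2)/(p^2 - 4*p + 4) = (p - 1)/(p - 2)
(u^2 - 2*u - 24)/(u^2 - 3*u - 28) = (u - 6)/(u - 7)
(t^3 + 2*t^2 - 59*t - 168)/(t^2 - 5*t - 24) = t + 7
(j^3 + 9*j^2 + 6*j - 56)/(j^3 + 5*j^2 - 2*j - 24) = (j + 7)/(j + 3)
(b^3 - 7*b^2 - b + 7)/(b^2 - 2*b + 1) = (b^2 - 6*b - 7)/(b - 1)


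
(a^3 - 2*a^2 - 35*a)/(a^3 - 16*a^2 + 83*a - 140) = a*(a + 5)/(a^2 - 9*a + 20)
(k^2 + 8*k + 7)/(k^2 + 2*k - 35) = (k + 1)/(k - 5)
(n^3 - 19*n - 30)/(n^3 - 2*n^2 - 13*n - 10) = (n + 3)/(n + 1)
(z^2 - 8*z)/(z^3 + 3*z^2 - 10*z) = (z - 8)/(z^2 + 3*z - 10)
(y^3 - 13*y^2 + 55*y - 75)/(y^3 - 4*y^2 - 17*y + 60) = (y - 5)/(y + 4)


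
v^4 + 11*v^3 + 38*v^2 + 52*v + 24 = (v + 1)*(v + 2)^2*(v + 6)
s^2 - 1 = (s - 1)*(s + 1)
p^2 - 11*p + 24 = (p - 8)*(p - 3)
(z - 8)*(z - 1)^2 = z^3 - 10*z^2 + 17*z - 8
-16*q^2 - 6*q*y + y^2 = (-8*q + y)*(2*q + y)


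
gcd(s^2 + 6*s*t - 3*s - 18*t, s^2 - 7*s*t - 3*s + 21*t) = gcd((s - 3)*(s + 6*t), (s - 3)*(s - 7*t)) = s - 3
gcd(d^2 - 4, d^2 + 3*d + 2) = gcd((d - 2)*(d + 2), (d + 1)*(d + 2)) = d + 2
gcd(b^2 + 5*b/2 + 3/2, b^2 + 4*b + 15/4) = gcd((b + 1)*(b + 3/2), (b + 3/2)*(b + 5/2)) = b + 3/2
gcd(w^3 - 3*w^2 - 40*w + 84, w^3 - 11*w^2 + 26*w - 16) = w - 2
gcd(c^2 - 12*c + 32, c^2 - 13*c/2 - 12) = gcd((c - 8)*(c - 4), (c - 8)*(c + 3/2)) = c - 8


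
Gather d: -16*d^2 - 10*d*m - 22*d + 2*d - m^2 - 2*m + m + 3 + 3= -16*d^2 + d*(-10*m - 20) - m^2 - m + 6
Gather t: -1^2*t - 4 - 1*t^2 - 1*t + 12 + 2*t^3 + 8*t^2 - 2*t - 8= 2*t^3 + 7*t^2 - 4*t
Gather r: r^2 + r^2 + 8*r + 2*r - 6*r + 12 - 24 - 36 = 2*r^2 + 4*r - 48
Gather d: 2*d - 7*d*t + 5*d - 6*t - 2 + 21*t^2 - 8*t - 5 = d*(7 - 7*t) + 21*t^2 - 14*t - 7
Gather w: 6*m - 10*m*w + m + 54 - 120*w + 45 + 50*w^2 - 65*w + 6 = 7*m + 50*w^2 + w*(-10*m - 185) + 105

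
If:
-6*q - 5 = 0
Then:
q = -5/6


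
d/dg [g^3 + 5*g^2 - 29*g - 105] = 3*g^2 + 10*g - 29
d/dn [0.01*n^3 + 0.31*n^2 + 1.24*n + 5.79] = 0.03*n^2 + 0.62*n + 1.24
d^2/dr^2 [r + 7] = 0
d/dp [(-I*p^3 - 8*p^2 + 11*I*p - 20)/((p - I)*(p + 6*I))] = (-I*p^4 + 10*p^3 - 69*I*p^2 - 56*p + 166*I)/(p^4 + 10*I*p^3 - 13*p^2 + 60*I*p + 36)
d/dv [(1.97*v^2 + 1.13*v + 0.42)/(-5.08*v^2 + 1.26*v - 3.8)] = (8.2226*v^2 - 10.7048*v - 4.8232)/(25.8064*v^4 - 12.8016*v^3 + 40.1956*v^2 - 9.576*v + 14.44)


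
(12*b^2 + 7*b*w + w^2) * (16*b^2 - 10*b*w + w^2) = 192*b^4 - 8*b^3*w - 42*b^2*w^2 - 3*b*w^3 + w^4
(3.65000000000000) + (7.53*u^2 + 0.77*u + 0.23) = 7.53*u^2 + 0.77*u + 3.88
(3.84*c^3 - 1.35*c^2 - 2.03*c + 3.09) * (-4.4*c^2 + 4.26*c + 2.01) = -16.896*c^5 + 22.2984*c^4 + 10.8994*c^3 - 24.9573*c^2 + 9.0831*c + 6.2109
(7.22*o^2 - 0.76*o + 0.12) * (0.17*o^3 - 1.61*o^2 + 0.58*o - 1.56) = 1.2274*o^5 - 11.7534*o^4 + 5.4316*o^3 - 11.8972*o^2 + 1.2552*o - 0.1872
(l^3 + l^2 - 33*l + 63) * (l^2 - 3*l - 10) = l^5 - 2*l^4 - 46*l^3 + 152*l^2 + 141*l - 630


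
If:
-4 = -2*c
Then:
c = 2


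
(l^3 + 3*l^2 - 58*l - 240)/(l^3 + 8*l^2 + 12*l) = (l^2 - 3*l - 40)/(l*(l + 2))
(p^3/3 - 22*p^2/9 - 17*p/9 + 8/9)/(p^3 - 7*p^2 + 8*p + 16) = (3*p^2 - 25*p + 8)/(9*(p^2 - 8*p + 16))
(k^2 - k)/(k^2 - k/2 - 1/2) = 2*k/(2*k + 1)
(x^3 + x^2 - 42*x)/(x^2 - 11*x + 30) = x*(x + 7)/(x - 5)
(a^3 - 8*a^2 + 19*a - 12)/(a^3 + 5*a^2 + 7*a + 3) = (a^3 - 8*a^2 + 19*a - 12)/(a^3 + 5*a^2 + 7*a + 3)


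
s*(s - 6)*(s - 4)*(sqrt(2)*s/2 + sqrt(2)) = sqrt(2)*s^4/2 - 4*sqrt(2)*s^3 + 2*sqrt(2)*s^2 + 24*sqrt(2)*s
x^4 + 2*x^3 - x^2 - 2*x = x*(x - 1)*(x + 1)*(x + 2)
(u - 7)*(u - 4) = u^2 - 11*u + 28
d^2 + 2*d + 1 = (d + 1)^2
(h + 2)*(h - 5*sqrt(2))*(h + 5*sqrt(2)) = h^3 + 2*h^2 - 50*h - 100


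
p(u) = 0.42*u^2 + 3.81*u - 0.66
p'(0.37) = 4.12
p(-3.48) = -8.83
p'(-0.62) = 3.29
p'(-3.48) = 0.89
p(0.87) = 2.97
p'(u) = 0.84*u + 3.81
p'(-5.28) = -0.63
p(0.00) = -0.66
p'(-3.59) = 0.79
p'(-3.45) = 0.91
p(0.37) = 0.81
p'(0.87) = 4.54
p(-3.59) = -8.92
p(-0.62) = -2.86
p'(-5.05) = -0.43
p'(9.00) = 11.37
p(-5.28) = -9.07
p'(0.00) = 3.81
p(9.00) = 67.65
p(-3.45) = -8.81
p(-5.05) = -9.19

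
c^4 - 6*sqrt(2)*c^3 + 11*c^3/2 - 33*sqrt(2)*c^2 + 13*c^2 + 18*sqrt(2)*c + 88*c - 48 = (c - 1/2)*(c + 6)*(c - 4*sqrt(2))*(c - 2*sqrt(2))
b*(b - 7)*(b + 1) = b^3 - 6*b^2 - 7*b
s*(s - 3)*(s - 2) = s^3 - 5*s^2 + 6*s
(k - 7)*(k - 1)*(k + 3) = k^3 - 5*k^2 - 17*k + 21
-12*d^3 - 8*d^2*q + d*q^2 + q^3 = (-3*d + q)*(2*d + q)^2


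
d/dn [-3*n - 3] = -3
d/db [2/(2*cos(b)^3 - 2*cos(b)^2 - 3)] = 4*(3*cos(b) - 2)*sin(b)*cos(b)/(-2*cos(b)^3 + 2*cos(b)^2 + 3)^2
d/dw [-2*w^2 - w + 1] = -4*w - 1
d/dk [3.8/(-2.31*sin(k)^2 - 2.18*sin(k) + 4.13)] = (17.556*sin(k) + 8.284)*cos(k)/(2.31*sin(k)^2 + 2.18*sin(k) - 4.13)^2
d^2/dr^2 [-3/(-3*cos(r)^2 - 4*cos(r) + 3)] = 3*(-36*sin(r)^4 + 70*sin(r)^2 + 33*cos(r) - 9*cos(3*r) + 16)/(-3*sin(r)^2 + 4*cos(r))^3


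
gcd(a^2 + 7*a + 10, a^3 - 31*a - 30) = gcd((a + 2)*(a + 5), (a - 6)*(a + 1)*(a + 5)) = a + 5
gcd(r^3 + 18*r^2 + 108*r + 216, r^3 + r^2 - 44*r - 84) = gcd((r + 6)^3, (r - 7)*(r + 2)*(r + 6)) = r + 6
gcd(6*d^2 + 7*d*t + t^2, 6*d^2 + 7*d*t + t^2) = 6*d^2 + 7*d*t + t^2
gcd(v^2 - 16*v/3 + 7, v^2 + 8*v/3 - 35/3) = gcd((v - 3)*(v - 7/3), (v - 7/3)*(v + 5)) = v - 7/3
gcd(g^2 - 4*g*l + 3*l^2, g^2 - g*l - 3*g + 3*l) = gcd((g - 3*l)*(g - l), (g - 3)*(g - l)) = g - l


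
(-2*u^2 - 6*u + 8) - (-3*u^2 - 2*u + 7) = u^2 - 4*u + 1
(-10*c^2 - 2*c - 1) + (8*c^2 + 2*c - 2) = -2*c^2 - 3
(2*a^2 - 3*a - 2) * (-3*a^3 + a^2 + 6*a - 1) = -6*a^5 + 11*a^4 + 15*a^3 - 22*a^2 - 9*a + 2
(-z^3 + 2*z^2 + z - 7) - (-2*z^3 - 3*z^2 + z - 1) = z^3 + 5*z^2 - 6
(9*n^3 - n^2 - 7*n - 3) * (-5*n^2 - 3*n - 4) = -45*n^5 - 22*n^4 + 2*n^3 + 40*n^2 + 37*n + 12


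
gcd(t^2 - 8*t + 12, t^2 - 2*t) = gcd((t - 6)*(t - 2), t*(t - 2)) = t - 2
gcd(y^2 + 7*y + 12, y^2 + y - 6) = y + 3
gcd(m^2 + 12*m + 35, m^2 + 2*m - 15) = m + 5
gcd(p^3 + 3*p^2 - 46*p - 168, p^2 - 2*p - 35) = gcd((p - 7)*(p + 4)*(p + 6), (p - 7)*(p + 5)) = p - 7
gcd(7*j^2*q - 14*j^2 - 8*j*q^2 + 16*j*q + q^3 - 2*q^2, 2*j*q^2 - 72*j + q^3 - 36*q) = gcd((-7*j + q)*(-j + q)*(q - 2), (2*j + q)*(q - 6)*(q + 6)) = 1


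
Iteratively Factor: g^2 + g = (g)*(g + 1)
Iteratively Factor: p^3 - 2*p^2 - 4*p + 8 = (p - 2)*(p^2 - 4) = (p - 2)*(p + 2)*(p - 2)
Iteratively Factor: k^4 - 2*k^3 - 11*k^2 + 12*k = (k - 4)*(k^3 + 2*k^2 - 3*k) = (k - 4)*(k + 3)*(k^2 - k) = k*(k - 4)*(k + 3)*(k - 1)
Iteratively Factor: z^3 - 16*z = (z)*(z^2 - 16) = z*(z - 4)*(z + 4)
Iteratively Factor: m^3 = (m)*(m^2) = m^2*(m)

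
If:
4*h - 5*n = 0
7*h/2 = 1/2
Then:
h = 1/7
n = 4/35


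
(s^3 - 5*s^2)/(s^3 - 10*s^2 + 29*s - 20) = s^2/(s^2 - 5*s + 4)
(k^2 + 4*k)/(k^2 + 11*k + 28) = k/(k + 7)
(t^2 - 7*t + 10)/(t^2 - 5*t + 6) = (t - 5)/(t - 3)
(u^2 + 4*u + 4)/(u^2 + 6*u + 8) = (u + 2)/(u + 4)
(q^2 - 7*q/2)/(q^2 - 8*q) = (q - 7/2)/(q - 8)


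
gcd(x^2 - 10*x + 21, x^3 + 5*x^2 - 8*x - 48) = x - 3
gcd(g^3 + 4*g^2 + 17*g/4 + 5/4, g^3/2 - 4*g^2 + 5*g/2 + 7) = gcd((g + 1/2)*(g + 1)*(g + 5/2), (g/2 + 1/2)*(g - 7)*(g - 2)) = g + 1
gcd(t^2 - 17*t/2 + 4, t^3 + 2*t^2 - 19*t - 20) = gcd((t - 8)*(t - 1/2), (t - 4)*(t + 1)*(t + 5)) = 1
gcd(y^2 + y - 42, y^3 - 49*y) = y + 7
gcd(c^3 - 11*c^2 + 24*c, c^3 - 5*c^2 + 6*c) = c^2 - 3*c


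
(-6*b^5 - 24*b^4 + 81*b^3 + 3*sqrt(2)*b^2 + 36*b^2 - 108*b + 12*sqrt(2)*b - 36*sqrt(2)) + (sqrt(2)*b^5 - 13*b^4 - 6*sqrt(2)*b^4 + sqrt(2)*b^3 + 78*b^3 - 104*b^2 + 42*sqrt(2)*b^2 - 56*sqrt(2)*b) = -6*b^5 + sqrt(2)*b^5 - 37*b^4 - 6*sqrt(2)*b^4 + sqrt(2)*b^3 + 159*b^3 - 68*b^2 + 45*sqrt(2)*b^2 - 108*b - 44*sqrt(2)*b - 36*sqrt(2)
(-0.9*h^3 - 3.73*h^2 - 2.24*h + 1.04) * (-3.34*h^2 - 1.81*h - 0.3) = 3.006*h^5 + 14.0872*h^4 + 14.5029*h^3 + 1.6998*h^2 - 1.2104*h - 0.312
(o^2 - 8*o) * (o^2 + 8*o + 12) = o^4 - 52*o^2 - 96*o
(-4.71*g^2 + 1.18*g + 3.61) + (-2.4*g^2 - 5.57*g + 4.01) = -7.11*g^2 - 4.39*g + 7.62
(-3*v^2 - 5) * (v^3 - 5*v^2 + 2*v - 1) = -3*v^5 + 15*v^4 - 11*v^3 + 28*v^2 - 10*v + 5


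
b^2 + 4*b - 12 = (b - 2)*(b + 6)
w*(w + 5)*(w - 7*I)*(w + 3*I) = w^4 + 5*w^3 - 4*I*w^3 + 21*w^2 - 20*I*w^2 + 105*w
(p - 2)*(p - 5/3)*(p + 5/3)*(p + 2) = p^4 - 61*p^2/9 + 100/9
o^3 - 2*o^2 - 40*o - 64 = (o - 8)*(o + 2)*(o + 4)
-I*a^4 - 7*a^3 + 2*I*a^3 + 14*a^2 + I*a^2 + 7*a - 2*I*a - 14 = (a - 2)*(a - 1)*(a - 7*I)*(-I*a - I)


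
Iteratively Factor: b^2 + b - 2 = (b + 2)*(b - 1)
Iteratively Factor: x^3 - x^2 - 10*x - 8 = (x - 4)*(x^2 + 3*x + 2) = (x - 4)*(x + 2)*(x + 1)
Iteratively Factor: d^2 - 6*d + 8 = (d - 2)*(d - 4)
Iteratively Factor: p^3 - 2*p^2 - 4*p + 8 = (p + 2)*(p^2 - 4*p + 4) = (p - 2)*(p + 2)*(p - 2)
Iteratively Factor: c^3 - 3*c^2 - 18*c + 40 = (c - 5)*(c^2 + 2*c - 8) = (c - 5)*(c - 2)*(c + 4)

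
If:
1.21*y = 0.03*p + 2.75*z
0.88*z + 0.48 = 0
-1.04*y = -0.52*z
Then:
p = 39.00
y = -0.27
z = -0.55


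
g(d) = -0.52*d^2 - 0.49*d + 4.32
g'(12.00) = -12.97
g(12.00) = -76.44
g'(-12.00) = 11.99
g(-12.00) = -64.68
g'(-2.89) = 2.52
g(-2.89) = 1.39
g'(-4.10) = 3.77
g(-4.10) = -2.41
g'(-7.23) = 7.03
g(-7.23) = -19.32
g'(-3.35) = 2.99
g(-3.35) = 0.13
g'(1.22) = -1.76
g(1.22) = 2.95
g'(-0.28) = -0.20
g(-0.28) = 4.42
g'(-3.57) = 3.22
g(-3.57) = -0.56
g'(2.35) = -2.93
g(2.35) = 0.30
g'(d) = -1.04*d - 0.49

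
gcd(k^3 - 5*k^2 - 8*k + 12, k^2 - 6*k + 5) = k - 1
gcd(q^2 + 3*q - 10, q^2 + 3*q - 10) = q^2 + 3*q - 10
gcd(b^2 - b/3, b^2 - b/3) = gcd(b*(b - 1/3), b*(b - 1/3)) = b^2 - b/3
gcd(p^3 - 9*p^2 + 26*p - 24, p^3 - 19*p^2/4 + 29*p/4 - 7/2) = p - 2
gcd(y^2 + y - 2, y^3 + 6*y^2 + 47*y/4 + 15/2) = y + 2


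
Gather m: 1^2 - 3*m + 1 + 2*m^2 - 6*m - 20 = 2*m^2 - 9*m - 18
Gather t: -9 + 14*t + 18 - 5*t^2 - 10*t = -5*t^2 + 4*t + 9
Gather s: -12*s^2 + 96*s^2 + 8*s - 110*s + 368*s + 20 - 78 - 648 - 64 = 84*s^2 + 266*s - 770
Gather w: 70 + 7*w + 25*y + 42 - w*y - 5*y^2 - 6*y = w*(7 - y) - 5*y^2 + 19*y + 112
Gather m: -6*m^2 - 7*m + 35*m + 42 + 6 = -6*m^2 + 28*m + 48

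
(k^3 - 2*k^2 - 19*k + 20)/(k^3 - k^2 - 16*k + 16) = (k - 5)/(k - 4)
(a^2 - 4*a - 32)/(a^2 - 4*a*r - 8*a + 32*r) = (-a - 4)/(-a + 4*r)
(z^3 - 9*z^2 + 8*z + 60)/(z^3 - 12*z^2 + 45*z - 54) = (z^2 - 3*z - 10)/(z^2 - 6*z + 9)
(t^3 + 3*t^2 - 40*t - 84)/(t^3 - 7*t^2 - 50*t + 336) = (t + 2)/(t - 8)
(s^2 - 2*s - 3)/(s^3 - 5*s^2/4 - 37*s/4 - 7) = 4*(s - 3)/(4*s^2 - 9*s - 28)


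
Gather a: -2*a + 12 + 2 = 14 - 2*a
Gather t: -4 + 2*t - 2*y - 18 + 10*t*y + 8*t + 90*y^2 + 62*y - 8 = t*(10*y + 10) + 90*y^2 + 60*y - 30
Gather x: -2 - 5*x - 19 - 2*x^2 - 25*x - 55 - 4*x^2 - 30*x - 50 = -6*x^2 - 60*x - 126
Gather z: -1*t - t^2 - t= -t^2 - 2*t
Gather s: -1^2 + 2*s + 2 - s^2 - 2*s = 1 - s^2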